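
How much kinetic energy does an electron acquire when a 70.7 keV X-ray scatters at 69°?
5.7646 keV

By energy conservation: K_e = E_initial - E_final

First find the scattered photon energy:
Initial wavelength: λ = hc/E = 17.5367 pm
Compton shift: Δλ = λ_C(1 - cos(69°)) = 1.5568 pm
Final wavelength: λ' = 17.5367 + 1.5568 = 19.0935 pm
Final photon energy: E' = hc/λ' = 64.9354 keV

Electron kinetic energy:
K_e = E - E' = 70.7000 - 64.9354 = 5.7646 keV

(Intermediate values are shown rounded; full precision is carried through to the final answer.)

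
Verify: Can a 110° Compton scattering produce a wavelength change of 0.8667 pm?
No, inconsistent

Calculate the expected shift for θ = 110°:

Δλ_expected = λ_C(1 - cos(110°))
Δλ_expected = 2.4263 × (1 - cos(110°))
Δλ_expected = 2.4263 × 1.3420
Δλ_expected = 3.2562 pm

Given shift: 0.8667 pm
Expected shift: 3.2562 pm
Difference: 2.3894 pm

The values do not match. The given shift corresponds to θ ≈ 50.0°, not 110°.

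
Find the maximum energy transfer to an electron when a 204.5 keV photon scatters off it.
90.9137 keV

Maximum energy transfer occurs at θ = 180° (backscattering).

Initial photon: E₀ = 204.5 keV → λ₀ = 6.0628 pm

Maximum Compton shift (at 180°):
Δλ_max = 2λ_C = 2 × 2.4263 = 4.8526 pm

Final wavelength:
λ' = 6.0628 + 4.8526 = 10.9154 pm

Minimum photon energy (maximum energy to electron):
E'_min = hc/λ' = 113.5863 keV

Maximum electron kinetic energy:
K_max = E₀ - E'_min = 204.5000 - 113.5863 = 90.9137 keV

(Intermediate values are shown rounded; full precision is carried through to the final answer.)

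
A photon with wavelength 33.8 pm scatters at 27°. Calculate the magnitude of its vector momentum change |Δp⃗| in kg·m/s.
9.1185e-24 kg·m/s

Photon momentum magnitude is p = h/λ.

Initial momentum:
p₀ = h/λ = 6.6261e-34/3.3800e-11 = 1.9604e-23 kg·m/s

After scattering:
λ' = λ + Δλ = 33.8 + 0.2645 = 34.0645 pm
p' = h/λ' = 6.6261e-34/3.4064e-11 = 1.9452e-23 kg·m/s

Momentum is a vector; the scattered photon's direction makes angle θ = 27° with the incident direction. The magnitude of the vector change Δp⃗ = p⃗₀ − p⃗' is found from the law of cosines:
|Δp⃗|² = p₀² + p'² − 2p₀p'cos θ
|Δp⃗|² = (1.9604e-23)² + (1.9452e-23)² − 2·1.9604e-23·1.9452e-23·cos(27°)
|Δp⃗| = 9.1185e-24 kg·m/s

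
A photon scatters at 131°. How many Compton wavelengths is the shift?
1.6561 λ_C

The Compton shift formula is:
Δλ = λ_C(1 - cos θ)

Dividing both sides by λ_C:
Δλ/λ_C = 1 - cos θ

For θ = 131°:
Δλ/λ_C = 1 - cos(131°)
Δλ/λ_C = 1 - -0.6561
Δλ/λ_C = 1.6561

This means the shift is 1.6561 × λ_C = 4.0181 pm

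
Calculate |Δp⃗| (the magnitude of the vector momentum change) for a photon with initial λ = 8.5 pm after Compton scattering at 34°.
4.4657e-23 kg·m/s

Photon momentum magnitude is p = h/λ.

Initial momentum:
p₀ = h/λ = 6.6261e-34/8.5000e-12 = 7.7954e-23 kg·m/s

After scattering:
λ' = λ + Δλ = 8.5 + 0.4148 = 8.9148 pm
p' = h/λ' = 6.6261e-34/8.9148e-12 = 7.4327e-23 kg·m/s

Momentum is a vector; the scattered photon's direction makes angle θ = 34° with the incident direction. The magnitude of the vector change Δp⃗ = p⃗₀ − p⃗' is found from the law of cosines:
|Δp⃗|² = p₀² + p'² − 2p₀p'cos θ
|Δp⃗|² = (7.7954e-23)² + (7.4327e-23)² − 2·7.7954e-23·7.4327e-23·cos(34°)
|Δp⃗| = 4.4657e-23 kg·m/s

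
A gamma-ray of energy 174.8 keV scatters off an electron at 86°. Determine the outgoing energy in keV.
132.6037 keV

First convert energy to wavelength:
λ = hc/E, with hc ≈ 1239.842 keV·pm (i.e. 1239.842 eV·nm)

For E = 174.8 keV = 174800 eV:
λ = 1239.842 keV·pm / 174.8 keV
λ = 7.0929 pm

Calculate the Compton shift:
Δλ = λ_C(1 - cos(86°)) = 2.4263 × 0.9302
Δλ = 2.2571 pm

Final wavelength:
λ' = 7.0929 + 2.2571 = 9.3500 pm

Final energy:
E' = hc/λ' = 1239.842 / 9.3500 = 132.6037 keV

(Intermediate values are shown rounded; full precision is carried through to the final answer.)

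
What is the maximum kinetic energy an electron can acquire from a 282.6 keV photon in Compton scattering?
148.4163 keV

Maximum energy transfer occurs at θ = 180° (backscattering).

Initial photon: E₀ = 282.6 keV → λ₀ = 4.3873 pm

Maximum Compton shift (at 180°):
Δλ_max = 2λ_C = 2 × 2.4263 = 4.8526 pm

Final wavelength:
λ' = 4.3873 + 4.8526 = 9.2399 pm

Minimum photon energy (maximum energy to electron):
E'_min = hc/λ' = 134.1837 keV

Maximum electron kinetic energy:
K_max = E₀ - E'_min = 282.6000 - 134.1837 = 148.4163 keV

(Intermediate values are shown rounded; full precision is carried through to the final answer.)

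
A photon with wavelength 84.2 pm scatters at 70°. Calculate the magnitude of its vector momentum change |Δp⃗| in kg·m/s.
8.9443e-24 kg·m/s

Photon momentum magnitude is p = h/λ.

Initial momentum:
p₀ = h/λ = 6.6261e-34/8.4200e-11 = 7.8694e-24 kg·m/s

After scattering:
λ' = λ + Δλ = 84.2 + 1.5965 = 85.7965 pm
p' = h/λ' = 6.6261e-34/8.5796e-11 = 7.7230e-24 kg·m/s

Momentum is a vector; the scattered photon's direction makes angle θ = 70° with the incident direction. The magnitude of the vector change Δp⃗ = p⃗₀ − p⃗' is found from the law of cosines:
|Δp⃗|² = p₀² + p'² − 2p₀p'cos θ
|Δp⃗|² = (7.8694e-24)² + (7.7230e-24)² − 2·7.8694e-24·7.7230e-24·cos(70°)
|Δp⃗| = 8.9443e-24 kg·m/s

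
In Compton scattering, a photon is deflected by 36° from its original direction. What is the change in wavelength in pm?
0.4634 pm

Using the Compton scattering formula:
Δλ = λ_C(1 - cos θ)

where λ_C = h/(m_e·c) ≈ 2.4263 pm is the Compton wavelength of an electron.

For θ = 36°:
cos(36°) = 0.8090
1 - cos(36°) = 0.1910

Δλ = 2.4263 × 0.1910
Δλ = 0.4634 pm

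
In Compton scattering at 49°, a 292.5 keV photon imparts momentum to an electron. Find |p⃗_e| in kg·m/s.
1.2127e-22 kg·m/s

The electron is initially at rest, so by conservation of momentum:
p⃗_e = p⃗₀ − p⃗'  (incident photon momentum minus scattered photon momentum)

Photon momentum magnitudes (p = h/λ = E/c):
λ₀ = hc/E₀ = 4.2388 pm → p₀ = h/λ₀ = 1.5632e-22 kg·m/s
Δλ = λ_C(1 − cos 49°) = 0.8345 pm
λ' = 5.0733 pm → p' = h/λ' = 1.3061e-22 kg·m/s

The scattered photon makes angle θ = 49° with the incident direction, so by the law of cosines:
|p⃗_e|² = p₀² + p'² − 2p₀p'cos θ
|p⃗_e|² = (1.5632e-22)² + (1.3061e-22)² − 2·1.5632e-22·1.3061e-22·cos(49°)
|p⃗_e| = 1.2127e-22 kg·m/s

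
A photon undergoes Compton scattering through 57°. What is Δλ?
1.1048 pm

Using the Compton scattering formula:
Δλ = λ_C(1 - cos θ)

where λ_C = h/(m_e·c) ≈ 2.4263 pm is the Compton wavelength of an electron.

For θ = 57°:
cos(57°) = 0.5446
1 - cos(57°) = 0.4554

Δλ = 2.4263 × 0.4554
Δλ = 1.1048 pm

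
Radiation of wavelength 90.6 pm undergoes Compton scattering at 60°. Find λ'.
91.8132 pm

Using the Compton formula: λ' = λ + λ_C(1 − cos θ)

For θ = 60°, cos θ = 1/2 (exact) = 0.5000, so:
1 − cos 60° = 1 − (1/2) = 0.5000

Δλ = λ_C × 0.5000 = 2.4263 × 0.5000 = 1.2132 pm

λ' = 90.6 + 1.2132 = 91.8132 pm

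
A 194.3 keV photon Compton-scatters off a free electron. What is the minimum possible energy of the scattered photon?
110.3682 keV (at θ = 180°)

The scattered photon has minimum energy when its wavelength is maximum, i.e., when the Compton shift Δλ = λ_C(1 − cos θ) is maximum. This occurs at θ = 180° (backscattering), giving Δλ_max = 2λ_C = 4.8526 pm.

Initial wavelength: λ₀ = hc/E₀ = 6.3811 pm
Maximum final wavelength: λ'_max = λ₀ + 2λ_C = 6.3811 + 4.8526 = 11.2337 pm
Minimum final energy: E'_min = hc/λ'_max = 110.3682 keV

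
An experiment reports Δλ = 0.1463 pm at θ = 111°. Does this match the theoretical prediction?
No, inconsistent

Calculate the expected shift for θ = 111°:

Δλ_expected = λ_C(1 - cos(111°))
Δλ_expected = 2.4263 × (1 - cos(111°))
Δλ_expected = 2.4263 × 1.3584
Δλ_expected = 3.2958 pm

Given shift: 0.1463 pm
Expected shift: 3.2958 pm
Difference: 3.1495 pm

The values do not match. The given shift corresponds to θ ≈ 20.0°, not 111°.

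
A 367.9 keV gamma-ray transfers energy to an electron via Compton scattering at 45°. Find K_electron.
64.0694 keV

By energy conservation: K_e = E_initial - E_final

First find the scattered photon energy:
Initial wavelength: λ = hc/E = 3.3701 pm
Compton shift: Δλ = λ_C(1 - cos(45°)) = 0.7106 pm
Final wavelength: λ' = 3.3701 + 0.7106 = 4.0807 pm
Final photon energy: E' = hc/λ' = 303.8306 keV

Electron kinetic energy:
K_e = E - E' = 367.9000 - 303.8306 = 64.0694 keV

(Intermediate values are shown rounded; full precision is carried through to the final answer.)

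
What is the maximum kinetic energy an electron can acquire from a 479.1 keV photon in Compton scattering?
312.4653 keV

Maximum energy transfer occurs at θ = 180° (backscattering).

Initial photon: E₀ = 479.1 keV → λ₀ = 2.5879 pm

Maximum Compton shift (at 180°):
Δλ_max = 2λ_C = 2 × 2.4263 = 4.8526 pm

Final wavelength:
λ' = 2.5879 + 4.8526 = 7.4405 pm

Minimum photon energy (maximum energy to electron):
E'_min = hc/λ' = 166.6347 keV

Maximum electron kinetic energy:
K_max = E₀ - E'_min = 479.1000 - 166.6347 = 312.4653 keV

(Intermediate values are shown rounded; full precision is carried through to the final answer.)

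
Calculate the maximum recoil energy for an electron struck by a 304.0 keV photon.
165.1762 keV

Maximum energy transfer occurs at θ = 180° (backscattering).

Initial photon: E₀ = 304.0 keV → λ₀ = 4.0784 pm

Maximum Compton shift (at 180°):
Δλ_max = 2λ_C = 2 × 2.4263 = 4.8526 pm

Final wavelength:
λ' = 4.0784 + 4.8526 = 8.9310 pm

Minimum photon energy (maximum energy to electron):
E'_min = hc/λ' = 138.8238 keV

Maximum electron kinetic energy:
K_max = E₀ - E'_min = 304.0000 - 138.8238 = 165.1762 keV

(Intermediate values are shown rounded; full precision is carried through to the final answer.)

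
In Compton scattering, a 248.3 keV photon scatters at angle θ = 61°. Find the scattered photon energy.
198.5865 keV

First convert energy to wavelength:
λ = hc/E, with hc ≈ 1239.842 keV·pm (i.e. 1239.842 eV·nm)

For E = 248.3 keV = 248300 eV:
λ = 1239.842 keV·pm / 248.3 keV
λ = 4.9933 pm

Calculate the Compton shift:
Δλ = λ_C(1 - cos(61°)) = 2.4263 × 0.5152
Δλ = 1.2500 pm

Final wavelength:
λ' = 4.9933 + 1.2500 = 6.2433 pm

Final energy:
E' = hc/λ' = 1239.842 / 6.2433 = 198.5865 keV

(Intermediate values are shown rounded; full precision is carried through to the final answer.)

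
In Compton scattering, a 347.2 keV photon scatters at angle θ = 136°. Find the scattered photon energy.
160.1320 keV

First convert energy to wavelength:
λ = hc/E, with hc ≈ 1239.842 keV·pm (i.e. 1239.842 eV·nm)

For E = 347.2 keV = 347200 eV:
λ = 1239.842 keV·pm / 347.2 keV
λ = 3.5710 pm

Calculate the Compton shift:
Δλ = λ_C(1 - cos(136°)) = 2.4263 × 1.7193
Δλ = 4.1717 pm

Final wavelength:
λ' = 3.5710 + 4.1717 = 7.7426 pm

Final energy:
E' = hc/λ' = 1239.842 / 7.7426 = 160.1320 keV

(Intermediate values are shown rounded; full precision is carried through to the final answer.)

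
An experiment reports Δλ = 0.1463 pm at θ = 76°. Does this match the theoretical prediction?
No, inconsistent

Calculate the expected shift for θ = 76°:

Δλ_expected = λ_C(1 - cos(76°))
Δλ_expected = 2.4263 × (1 - cos(76°))
Δλ_expected = 2.4263 × 0.7581
Δλ_expected = 1.8393 pm

Given shift: 0.1463 pm
Expected shift: 1.8393 pm
Difference: 1.6930 pm

The values do not match. The given shift corresponds to θ ≈ 20.0°, not 76°.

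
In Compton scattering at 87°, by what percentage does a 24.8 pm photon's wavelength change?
9.2715%

Calculate the Compton shift:
Δλ = λ_C(1 - cos(87°))
Δλ = 2.4263 × (1 - cos(87°))
Δλ = 2.4263 × 0.9477
Δλ = 2.2993 pm

Percentage change:
(Δλ/λ₀) × 100 = (2.2993/24.8) × 100
= 9.2715%

(Intermediate values are shown rounded; full precision is carried through to the final answer.)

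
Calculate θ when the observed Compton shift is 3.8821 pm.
126.87°

From the Compton formula Δλ = λ_C(1 - cos θ), we can solve for θ:

cos θ = 1 - Δλ/λ_C

Given:
- Δλ = 3.8821 pm
- λ_C = h/(m_e·c) ≈ 2.42631024 pm

cos θ = 1 - 3.8821/2.42631024
cos θ = 1 - 1.600001
cos θ = -0.600001

θ = arccos(-0.600001)
θ = 126.87°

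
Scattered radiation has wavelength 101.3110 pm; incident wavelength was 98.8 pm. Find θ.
92.00°

First find the wavelength shift:
Δλ = λ' - λ = 101.3110 - 98.8 = 2.5110 pm

Using Δλ = λ_C(1 - cos θ), with λ_C = h/(m_e·c) ≈ 2.42631024 pm:
cos θ = 1 - Δλ/λ_C
cos θ = 1 - 2.5110/2.42631024
cos θ = -0.034905

θ = arccos(-0.034905)
θ = 92.00°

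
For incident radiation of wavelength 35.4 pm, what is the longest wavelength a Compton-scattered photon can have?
40.2526 pm (at θ = 180°)

The Compton shift is Δλ = λ_C(1 − cos θ).

Since cos θ ranges from −1 to 1, the factor (1 − cos θ) ranges from 0 to 2; the maximum shift occurs at θ = 180° (backscattering):
Δλ_max = 2λ_C = 2 × 2.4263 pm = 4.8526 pm

Maximum scattered wavelength:
λ'_max = λ₀ + Δλ_max = 35.4 + 4.8526 = 40.2526 pm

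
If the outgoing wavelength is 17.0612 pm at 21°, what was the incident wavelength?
16.9000 pm

From λ' = λ + Δλ, we have λ = λ' - Δλ

First calculate the Compton shift:
Δλ = λ_C(1 - cos θ)
Δλ = 2.4263 × (1 - cos(21°))
Δλ = 2.4263 × 0.0664
Δλ = 0.1612 pm

Initial wavelength:
λ = λ' - Δλ
λ = 17.0612 - 0.1612
λ = 16.9000 pm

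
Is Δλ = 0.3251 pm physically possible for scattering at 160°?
No, inconsistent

Calculate the expected shift for θ = 160°:

Δλ_expected = λ_C(1 - cos(160°))
Δλ_expected = 2.4263 × (1 - cos(160°))
Δλ_expected = 2.4263 × 1.9397
Δλ_expected = 4.7063 pm

Given shift: 0.3251 pm
Expected shift: 4.7063 pm
Difference: 4.3812 pm

The values do not match. The given shift corresponds to θ ≈ 30.0°, not 160°.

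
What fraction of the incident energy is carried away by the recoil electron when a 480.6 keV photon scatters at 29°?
0.1055 (or 10.55%)

Calculate initial and final photon energies:

Initial: E₀ = 480.6 keV → λ₀ = 2.5798 pm
Compton shift: Δλ = 0.3042 pm
Final wavelength: λ' = 2.8840 pm
Final energy: E' = 429.9050 keV

Fractional energy loss:
(E₀ - E')/E₀ = (480.6000 - 429.9050)/480.6000
= 50.6950/480.6000
= 0.1055
= 10.55%

(Intermediate values are shown rounded; full precision is carried through to the final answer.)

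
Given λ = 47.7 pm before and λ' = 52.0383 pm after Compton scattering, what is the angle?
142.00°

First find the wavelength shift:
Δλ = λ' - λ = 52.0383 - 47.7 = 4.3383 pm

Using Δλ = λ_C(1 - cos θ), with λ_C = h/(m_e·c) ≈ 2.42631024 pm:
cos θ = 1 - Δλ/λ_C
cos θ = 1 - 4.3383/2.42631024
cos θ = -0.788024

θ = arccos(-0.788024)
θ = 142.00°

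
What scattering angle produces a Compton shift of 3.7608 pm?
123.37°

From the Compton formula Δλ = λ_C(1 - cos θ), we can solve for θ:

cos θ = 1 - Δλ/λ_C

Given:
- Δλ = 3.7608 pm
- λ_C = h/(m_e·c) ≈ 2.42631024 pm

cos θ = 1 - 3.7608/2.42631024
cos θ = 1 - 1.550008
cos θ = -0.550008

θ = arccos(-0.550008)
θ = 123.37°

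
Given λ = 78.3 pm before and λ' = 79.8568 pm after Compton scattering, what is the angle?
69.00°

First find the wavelength shift:
Δλ = λ' - λ = 79.8568 - 78.3 = 1.5568 pm

Using Δλ = λ_C(1 - cos θ), with λ_C = h/(m_e·c) ≈ 2.42631024 pm:
cos θ = 1 - Δλ/λ_C
cos θ = 1 - 1.5568/2.42631024
cos θ = 0.358367

θ = arccos(0.358367)
θ = 69.00°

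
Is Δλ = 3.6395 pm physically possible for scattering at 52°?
No, inconsistent

Calculate the expected shift for θ = 52°:

Δλ_expected = λ_C(1 - cos(52°))
Δλ_expected = 2.4263 × (1 - cos(52°))
Δλ_expected = 2.4263 × 0.3843
Δλ_expected = 0.9325 pm

Given shift: 3.6395 pm
Expected shift: 0.9325 pm
Difference: 2.7069 pm

The values do not match. The given shift corresponds to θ ≈ 120.0°, not 52°.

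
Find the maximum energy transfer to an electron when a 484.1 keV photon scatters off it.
316.8645 keV

Maximum energy transfer occurs at θ = 180° (backscattering).

Initial photon: E₀ = 484.1 keV → λ₀ = 2.5611 pm

Maximum Compton shift (at 180°):
Δλ_max = 2λ_C = 2 × 2.4263 = 4.8526 pm

Final wavelength:
λ' = 2.5611 + 4.8526 = 7.4137 pm

Minimum photon energy (maximum energy to electron):
E'_min = hc/λ' = 167.2355 keV

Maximum electron kinetic energy:
K_max = E₀ - E'_min = 484.1000 - 167.2355 = 316.8645 keV

(Intermediate values are shown rounded; full precision is carried through to the final answer.)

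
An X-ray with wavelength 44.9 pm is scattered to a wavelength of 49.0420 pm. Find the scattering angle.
135.00°

First find the wavelength shift:
Δλ = λ' - λ = 49.0420 - 44.9 = 4.1420 pm

Using Δλ = λ_C(1 - cos θ), with λ_C = h/(m_e·c) ≈ 2.42631024 pm:
cos θ = 1 - Δλ/λ_C
cos θ = 1 - 4.1420/2.42631024
cos θ = -0.707119

θ = arccos(-0.707119)
θ = 135.00°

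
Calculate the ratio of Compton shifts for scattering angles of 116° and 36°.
116° produces the larger shift by a factor of 7.531

Calculate both shifts using Δλ = λ_C(1 - cos θ):

For θ₁ = 36°:
Δλ₁ = 2.4263 × (1 - cos(36°))
Δλ₁ = 2.4263 × 0.1910
Δλ₁ = 0.4634 pm

For θ₂ = 116°:
Δλ₂ = 2.4263 × (1 - cos(116°))
Δλ₂ = 2.4263 × 1.4384
Δλ₂ = 3.4899 pm

The 116° angle produces the larger shift.
Ratio: 3.4899/0.4634 = 7.531

(Intermediate values are shown rounded; full precision is carried through to the final answer.)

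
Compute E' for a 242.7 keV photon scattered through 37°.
221.5147 keV

First convert energy to wavelength:
λ = hc/E, with hc ≈ 1239.842 keV·pm (i.e. 1239.842 eV·nm)

For E = 242.7 keV = 242700 eV:
λ = 1239.842 keV·pm / 242.7 keV
λ = 5.1085 pm

Calculate the Compton shift:
Δλ = λ_C(1 - cos(37°)) = 2.4263 × 0.2014
Δλ = 0.4886 pm

Final wavelength:
λ' = 5.1085 + 0.4886 = 5.5971 pm

Final energy:
E' = hc/λ' = 1239.842 / 5.5971 = 221.5147 keV

(Intermediate values are shown rounded; full precision is carried through to the final answer.)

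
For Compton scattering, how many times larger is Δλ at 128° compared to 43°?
128° produces the larger shift by a factor of 6.014

Calculate both shifts using Δλ = λ_C(1 - cos θ):

For θ₁ = 43°:
Δλ₁ = 2.4263 × (1 - cos(43°))
Δλ₁ = 2.4263 × 0.2686
Δλ₁ = 0.6518 pm

For θ₂ = 128°:
Δλ₂ = 2.4263 × (1 - cos(128°))
Δλ₂ = 2.4263 × 1.6157
Δλ₂ = 3.9201 pm

The 128° angle produces the larger shift.
Ratio: 3.9201/0.6518 = 6.014

(Intermediate values are shown rounded; full precision is carried through to the final answer.)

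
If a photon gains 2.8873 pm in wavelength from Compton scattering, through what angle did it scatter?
100.95°

From the Compton formula Δλ = λ_C(1 - cos θ), we can solve for θ:

cos θ = 1 - Δλ/λ_C

Given:
- Δλ = 2.8873 pm
- λ_C = h/(m_e·c) ≈ 2.42631024 pm

cos θ = 1 - 2.8873/2.42631024
cos θ = 1 - 1.189996
cos θ = -0.189996

θ = arccos(-0.189996)
θ = 100.95°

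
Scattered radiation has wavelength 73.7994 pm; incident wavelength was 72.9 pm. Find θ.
51.00°

First find the wavelength shift:
Δλ = λ' - λ = 73.7994 - 72.9 = 0.8994 pm

Using Δλ = λ_C(1 - cos θ), with λ_C = h/(m_e·c) ≈ 2.42631024 pm:
cos θ = 1 - Δλ/λ_C
cos θ = 1 - 0.8994/2.42631024
cos θ = 0.629314

θ = arccos(0.629314)
θ = 51.00°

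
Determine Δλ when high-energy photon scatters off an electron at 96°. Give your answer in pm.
2.6799 pm

Using the Compton scattering formula:
Δλ = λ_C(1 - cos θ)

where λ_C = h/(m_e·c) ≈ 2.4263 pm is the Compton wavelength of an electron.

For θ = 96°:
cos(96°) = -0.1045
1 - cos(96°) = 1.1045

Δλ = 2.4263 × 1.1045
Δλ = 2.6799 pm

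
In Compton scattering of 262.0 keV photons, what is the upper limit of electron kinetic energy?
132.6455 keV

Maximum energy transfer occurs at θ = 180° (backscattering).

Initial photon: E₀ = 262.0 keV → λ₀ = 4.7322 pm

Maximum Compton shift (at 180°):
Δλ_max = 2λ_C = 2 × 2.4263 = 4.8526 pm

Final wavelength:
λ' = 4.7322 + 4.8526 = 9.5848 pm

Minimum photon energy (maximum energy to electron):
E'_min = hc/λ' = 129.3545 keV

Maximum electron kinetic energy:
K_max = E₀ - E'_min = 262.0000 - 129.3545 = 132.6455 keV

(Intermediate values are shown rounded; full precision is carried through to the final answer.)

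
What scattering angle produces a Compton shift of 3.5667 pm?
118.03°

From the Compton formula Δλ = λ_C(1 - cos θ), we can solve for θ:

cos θ = 1 - Δλ/λ_C

Given:
- Δλ = 3.5667 pm
- λ_C = h/(m_e·c) ≈ 2.42631024 pm

cos θ = 1 - 3.5667/2.42631024
cos θ = 1 - 1.470010
cos θ = -0.470010

θ = arccos(-0.470010)
θ = 118.03°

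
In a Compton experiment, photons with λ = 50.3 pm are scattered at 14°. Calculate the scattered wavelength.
50.3721 pm

Using the Compton scattering formula:
λ' = λ + Δλ = λ + λ_C(1 - cos θ)

Given:
- Initial wavelength λ = 50.3 pm
- Scattering angle θ = 14°
- Compton wavelength λ_C ≈ 2.4263 pm

Calculate the shift:
Δλ = 2.4263 × (1 - cos(14°))
Δλ = 2.4263 × 0.0297
Δλ = 0.0721 pm

Final wavelength:
λ' = 50.3 + 0.0721 = 50.3721 pm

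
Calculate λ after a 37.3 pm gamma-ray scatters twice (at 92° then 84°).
41.9837 pm

Apply Compton shift twice:

First scattering at θ₁ = 92°:
Δλ₁ = λ_C(1 - cos(92°))
Δλ₁ = 2.4263 × 1.0349
Δλ₁ = 2.5110 pm

After first scattering:
λ₁ = 37.3 + 2.5110 = 39.8110 pm

Second scattering at θ₂ = 84°:
Δλ₂ = λ_C(1 - cos(84°))
Δλ₂ = 2.4263 × 0.8955
Δλ₂ = 2.1727 pm

Final wavelength:
λ₂ = 39.8110 + 2.1727 = 41.9837 pm

Total shift: Δλ_total = 2.5110 + 2.1727 = 4.6837 pm

(Intermediate values are shown rounded; full precision is carried through to the final answer.)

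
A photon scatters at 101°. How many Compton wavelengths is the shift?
1.1908 λ_C

The Compton shift formula is:
Δλ = λ_C(1 - cos θ)

Dividing both sides by λ_C:
Δλ/λ_C = 1 - cos θ

For θ = 101°:
Δλ/λ_C = 1 - cos(101°)
Δλ/λ_C = 1 - -0.1908
Δλ/λ_C = 1.1908

This means the shift is 1.1908 × λ_C = 2.8893 pm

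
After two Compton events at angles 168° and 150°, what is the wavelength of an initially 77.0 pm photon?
86.3272 pm

Apply Compton shift twice:

First scattering at θ₁ = 168°:
Δλ₁ = λ_C(1 - cos(168°))
Δλ₁ = 2.4263 × 1.9781
Δλ₁ = 4.7996 pm

After first scattering:
λ₁ = 77.0 + 4.7996 = 81.7996 pm

Second scattering at θ₂ = 150°:
Δλ₂ = λ_C(1 - cos(150°))
Δλ₂ = 2.4263 × 1.8660
Δλ₂ = 4.5276 pm

Final wavelength:
λ₂ = 81.7996 + 4.5276 = 86.3272 pm

Total shift: Δλ_total = 4.7996 + 4.5276 = 9.3272 pm

(Intermediate values are shown rounded; full precision is carried through to the final answer.)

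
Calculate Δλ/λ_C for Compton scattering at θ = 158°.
1.9272 λ_C

The Compton shift formula is:
Δλ = λ_C(1 - cos θ)

Dividing both sides by λ_C:
Δλ/λ_C = 1 - cos θ

For θ = 158°:
Δλ/λ_C = 1 - cos(158°)
Δλ/λ_C = 1 - -0.9272
Δλ/λ_C = 1.9272

This means the shift is 1.9272 × λ_C = 4.6759 pm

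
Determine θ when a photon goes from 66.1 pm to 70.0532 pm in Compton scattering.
129.00°

First find the wavelength shift:
Δλ = λ' - λ = 70.0532 - 66.1 = 3.9532 pm

Using Δλ = λ_C(1 - cos θ), with λ_C = h/(m_e·c) ≈ 2.42631024 pm:
cos θ = 1 - Δλ/λ_C
cos θ = 1 - 3.9532/2.42631024
cos θ = -0.629305

θ = arccos(-0.629305)
θ = 129.00°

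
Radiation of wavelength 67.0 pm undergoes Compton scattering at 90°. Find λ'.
69.4263 pm

Using the Compton formula: λ' = λ + λ_C(1 − cos θ)

For θ = 90°, cos θ = 0 (exact) = 0.0000, so:
1 − cos 90° = 1 − (0) = 1.0000

Δλ = λ_C × 1.0000 = 2.4263 × 1.0000 = 2.4263 pm

λ' = 67.0 + 2.4263 = 69.4263 pm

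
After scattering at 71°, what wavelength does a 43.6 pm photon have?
45.2364 pm

Using the Compton scattering formula:
λ' = λ + Δλ = λ + λ_C(1 - cos θ)

Given:
- Initial wavelength λ = 43.6 pm
- Scattering angle θ = 71°
- Compton wavelength λ_C ≈ 2.4263 pm

Calculate the shift:
Δλ = 2.4263 × (1 - cos(71°))
Δλ = 2.4263 × 0.6744
Δλ = 1.6364 pm

Final wavelength:
λ' = 43.6 + 1.6364 = 45.2364 pm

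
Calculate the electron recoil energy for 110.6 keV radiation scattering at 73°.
14.6895 keV

By energy conservation: K_e = E_initial - E_final

First find the scattered photon energy:
Initial wavelength: λ = hc/E = 11.2101 pm
Compton shift: Δλ = λ_C(1 - cos(73°)) = 1.7169 pm
Final wavelength: λ' = 11.2101 + 1.7169 = 12.9271 pm
Final photon energy: E' = hc/λ' = 95.9105 keV

Electron kinetic energy:
K_e = E - E' = 110.6000 - 95.9105 = 14.6895 keV

(Intermediate values are shown rounded; full precision is carried through to the final answer.)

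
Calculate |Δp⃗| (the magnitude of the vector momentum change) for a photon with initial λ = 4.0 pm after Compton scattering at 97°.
2.0282e-22 kg·m/s

Photon momentum magnitude is p = h/λ.

Initial momentum:
p₀ = h/λ = 6.6261e-34/4.0000e-12 = 1.6565e-22 kg·m/s

After scattering:
λ' = λ + Δλ = 4.0 + 2.7220 = 6.7220 pm
p' = h/λ' = 6.6261e-34/6.7220e-12 = 9.8573e-23 kg·m/s

Momentum is a vector; the scattered photon's direction makes angle θ = 97° with the incident direction. The magnitude of the vector change Δp⃗ = p⃗₀ − p⃗' is found from the law of cosines:
|Δp⃗|² = p₀² + p'² − 2p₀p'cos θ
|Δp⃗|² = (1.6565e-22)² + (9.8573e-23)² − 2·1.6565e-22·9.8573e-23·cos(97°)
|Δp⃗| = 2.0282e-22 kg·m/s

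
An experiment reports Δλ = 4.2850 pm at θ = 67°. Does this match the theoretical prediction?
No, inconsistent

Calculate the expected shift for θ = 67°:

Δλ_expected = λ_C(1 - cos(67°))
Δλ_expected = 2.4263 × (1 - cos(67°))
Δλ_expected = 2.4263 × 0.6093
Δλ_expected = 1.4783 pm

Given shift: 4.2850 pm
Expected shift: 1.4783 pm
Difference: 2.8067 pm

The values do not match. The given shift corresponds to θ ≈ 140.0°, not 67°.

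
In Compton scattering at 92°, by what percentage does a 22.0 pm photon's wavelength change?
11.4136%

Calculate the Compton shift:
Δλ = λ_C(1 - cos(92°))
Δλ = 2.4263 × (1 - cos(92°))
Δλ = 2.4263 × 1.0349
Δλ = 2.5110 pm

Percentage change:
(Δλ/λ₀) × 100 = (2.5110/22.0) × 100
= 11.4136%

(Intermediate values are shown rounded; full precision is carried through to the final answer.)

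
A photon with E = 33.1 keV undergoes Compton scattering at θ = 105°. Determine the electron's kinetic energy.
2.4955 keV

By energy conservation: K_e = E_initial - E_final

First find the scattered photon energy:
Initial wavelength: λ = hc/E = 37.4575 pm
Compton shift: Δλ = λ_C(1 - cos(105°)) = 3.0543 pm
Final wavelength: λ' = 37.4575 + 3.0543 = 40.5117 pm
Final photon energy: E' = hc/λ' = 30.6045 keV

Electron kinetic energy:
K_e = E - E' = 33.1000 - 30.6045 = 2.4955 keV

(Intermediate values are shown rounded; full precision is carried through to the final answer.)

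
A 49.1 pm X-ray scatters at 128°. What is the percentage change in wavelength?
7.9839%

Calculate the Compton shift:
Δλ = λ_C(1 - cos(128°))
Δλ = 2.4263 × (1 - cos(128°))
Δλ = 2.4263 × 1.6157
Δλ = 3.9201 pm

Percentage change:
(Δλ/λ₀) × 100 = (3.9201/49.1) × 100
= 7.9839%

(Intermediate values are shown rounded; full precision is carried through to the final answer.)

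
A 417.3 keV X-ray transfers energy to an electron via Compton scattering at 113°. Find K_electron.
221.9093 keV

By energy conservation: K_e = E_initial - E_final

First find the scattered photon energy:
Initial wavelength: λ = hc/E = 2.9711 pm
Compton shift: Δλ = λ_C(1 - cos(113°)) = 3.3743 pm
Final wavelength: λ' = 2.9711 + 3.3743 = 6.3454 pm
Final photon energy: E' = hc/λ' = 195.3907 keV

Electron kinetic energy:
K_e = E - E' = 417.3000 - 195.3907 = 221.9093 keV

(Intermediate values are shown rounded; full precision is carried through to the final answer.)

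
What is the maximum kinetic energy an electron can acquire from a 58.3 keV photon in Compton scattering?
10.8314 keV

Maximum energy transfer occurs at θ = 180° (backscattering).

Initial photon: E₀ = 58.3 keV → λ₀ = 21.2666 pm

Maximum Compton shift (at 180°):
Δλ_max = 2λ_C = 2 × 2.4263 = 4.8526 pm

Final wavelength:
λ' = 21.2666 + 4.8526 = 26.1192 pm

Minimum photon energy (maximum energy to electron):
E'_min = hc/λ' = 47.4686 keV

Maximum electron kinetic energy:
K_max = E₀ - E'_min = 58.3000 - 47.4686 = 10.8314 keV

(Intermediate values are shown rounded; full precision is carried through to the final answer.)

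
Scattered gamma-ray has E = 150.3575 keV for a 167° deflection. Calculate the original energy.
358.7998 keV

Convert final energy to wavelength (hc ≈ 1239.842 keV·pm):
λ' = hc/E' = 1239.842 / 150.3575 = 8.2460 pm

Calculate the Compton shift:
Δλ = λ_C(1 - cos(167°))
Δλ = 2.4263 × (1 - cos(167°))
Δλ = 4.7904 pm

Initial wavelength:
λ = λ' - Δλ = 8.2460 - 4.7904 = 3.4555 pm

Initial energy:
E = hc/λ = 1239.842 / 3.4555 = 358.7998 keV

(Intermediate values are shown rounded; full precision is carried through to the final answer.)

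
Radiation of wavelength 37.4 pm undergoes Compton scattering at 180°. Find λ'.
42.2526 pm

Using the Compton formula: λ' = λ + λ_C(1 − cos θ)

For θ = 180°, cos θ = -1 (exact) = -1.0000, so:
1 − cos 180° = 1 − (-1) = 2.0000

Δλ = λ_C × 2.0000 = 2.4263 × 2.0000 = 4.8526 pm

λ' = 37.4 + 4.8526 = 42.2526 pm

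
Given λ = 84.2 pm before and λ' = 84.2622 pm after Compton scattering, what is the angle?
13.00°

First find the wavelength shift:
Δλ = λ' - λ = 84.2622 - 84.2 = 0.0622 pm

Using Δλ = λ_C(1 - cos θ), with λ_C = h/(m_e·c) ≈ 2.42631024 pm:
cos θ = 1 - Δλ/λ_C
cos θ = 1 - 0.0622/2.42631024
cos θ = 0.974364

θ = arccos(0.974364)
θ = 13.00°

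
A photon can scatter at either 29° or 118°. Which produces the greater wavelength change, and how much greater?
118° produces the larger shift by a factor of 11.720

Calculate both shifts using Δλ = λ_C(1 - cos θ):

For θ₁ = 29°:
Δλ₁ = 2.4263 × (1 - cos(29°))
Δλ₁ = 2.4263 × 0.1254
Δλ₁ = 0.3042 pm

For θ₂ = 118°:
Δλ₂ = 2.4263 × (1 - cos(118°))
Δλ₂ = 2.4263 × 1.4695
Δλ₂ = 3.5654 pm

The 118° angle produces the larger shift.
Ratio: 3.5654/0.3042 = 11.720

(Intermediate values are shown rounded; full precision is carried through to the final answer.)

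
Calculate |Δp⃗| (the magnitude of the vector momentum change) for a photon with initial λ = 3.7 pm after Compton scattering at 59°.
1.5959e-22 kg·m/s

Photon momentum magnitude is p = h/λ.

Initial momentum:
p₀ = h/λ = 6.6261e-34/3.7000e-12 = 1.7908e-22 kg·m/s

After scattering:
λ' = λ + Δλ = 3.7 + 1.1767 = 4.8767 pm
p' = h/λ' = 6.6261e-34/4.8767e-12 = 1.3587e-22 kg·m/s

Momentum is a vector; the scattered photon's direction makes angle θ = 59° with the incident direction. The magnitude of the vector change Δp⃗ = p⃗₀ − p⃗' is found from the law of cosines:
|Δp⃗|² = p₀² + p'² − 2p₀p'cos θ
|Δp⃗|² = (1.7908e-22)² + (1.3587e-22)² − 2·1.7908e-22·1.3587e-22·cos(59°)
|Δp⃗| = 1.5959e-22 kg·m/s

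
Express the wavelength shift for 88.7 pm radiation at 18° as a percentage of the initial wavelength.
0.1339%

Calculate the Compton shift:
Δλ = λ_C(1 - cos(18°))
Δλ = 2.4263 × (1 - cos(18°))
Δλ = 2.4263 × 0.0489
Δλ = 0.1188 pm

Percentage change:
(Δλ/λ₀) × 100 = (0.1188/88.7) × 100
= 0.1339%

(Intermediate values are shown rounded; full precision is carried through to the final answer.)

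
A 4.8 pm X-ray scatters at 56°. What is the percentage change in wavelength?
22.2820%

Calculate the Compton shift:
Δλ = λ_C(1 - cos(56°))
Δλ = 2.4263 × (1 - cos(56°))
Δλ = 2.4263 × 0.4408
Δλ = 1.0695 pm

Percentage change:
(Δλ/λ₀) × 100 = (1.0695/4.8) × 100
= 22.2820%

(Intermediate values are shown rounded; full precision is carried through to the final answer.)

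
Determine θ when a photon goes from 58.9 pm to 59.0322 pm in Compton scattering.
19.00°

First find the wavelength shift:
Δλ = λ' - λ = 59.0322 - 58.9 = 0.1322 pm

Using Δλ = λ_C(1 - cos θ), with λ_C = h/(m_e·c) ≈ 2.42631024 pm:
cos θ = 1 - Δλ/λ_C
cos θ = 1 - 0.1322/2.42631024
cos θ = 0.945514

θ = arccos(0.945514)
θ = 19.00°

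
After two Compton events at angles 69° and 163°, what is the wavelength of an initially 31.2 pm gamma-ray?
37.5034 pm

Apply Compton shift twice:

First scattering at θ₁ = 69°:
Δλ₁ = λ_C(1 - cos(69°))
Δλ₁ = 2.4263 × 0.6416
Δλ₁ = 1.5568 pm

After first scattering:
λ₁ = 31.2 + 1.5568 = 32.7568 pm

Second scattering at θ₂ = 163°:
Δλ₂ = λ_C(1 - cos(163°))
Δλ₂ = 2.4263 × 1.9563
Δλ₂ = 4.7466 pm

Final wavelength:
λ₂ = 32.7568 + 4.7466 = 37.5034 pm

Total shift: Δλ_total = 1.5568 + 4.7466 = 6.3034 pm

(Intermediate values are shown rounded; full precision is carried through to the final answer.)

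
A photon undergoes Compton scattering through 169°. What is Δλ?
4.8080 pm

Using the Compton scattering formula:
Δλ = λ_C(1 - cos θ)

where λ_C = h/(m_e·c) ≈ 2.4263 pm is the Compton wavelength of an electron.

For θ = 169°:
cos(169°) = -0.9816
1 - cos(169°) = 1.9816

Δλ = 2.4263 × 1.9816
Δλ = 4.8080 pm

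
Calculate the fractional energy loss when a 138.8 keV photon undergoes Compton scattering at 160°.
0.3451 (or 34.51%)

Calculate initial and final photon energies:

Initial: E₀ = 138.8 keV → λ₀ = 8.9326 pm
Compton shift: Δλ = 4.7063 pm
Final wavelength: λ' = 13.6389 pm
Final energy: E' = 90.9050 keV

Fractional energy loss:
(E₀ - E')/E₀ = (138.8000 - 90.9050)/138.8000
= 47.8950/138.8000
= 0.3451
= 34.51%

(Intermediate values are shown rounded; full precision is carried through to the final answer.)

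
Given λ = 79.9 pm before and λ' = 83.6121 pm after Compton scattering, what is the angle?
122.00°

First find the wavelength shift:
Δλ = λ' - λ = 83.6121 - 79.9 = 3.7121 pm

Using Δλ = λ_C(1 - cos θ), with λ_C = h/(m_e·c) ≈ 2.42631024 pm:
cos θ = 1 - Δλ/λ_C
cos θ = 1 - 3.7121/2.42631024
cos θ = -0.529936

θ = arccos(-0.529936)
θ = 122.00°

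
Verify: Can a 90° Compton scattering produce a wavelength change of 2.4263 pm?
Yes, consistent

Calculate the expected shift for θ = 90°:

Δλ_expected = λ_C(1 - cos(90°))
Δλ_expected = 2.4263 × (1 - cos(90°))
Δλ_expected = 2.4263 × 1.0000
Δλ_expected = 2.4263 pm

Given shift: 2.4263 pm
Expected shift: 2.4263 pm
Difference: 0.0000 pm

The values match. This is consistent with Compton scattering at the stated angle.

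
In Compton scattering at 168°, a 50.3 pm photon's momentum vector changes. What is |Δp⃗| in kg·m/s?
2.5061e-23 kg·m/s

Photon momentum magnitude is p = h/λ.

Initial momentum:
p₀ = h/λ = 6.6261e-34/5.0300e-11 = 1.3173e-23 kg·m/s

After scattering:
λ' = λ + Δλ = 50.3 + 4.7996 = 55.0996 pm
p' = h/λ' = 6.6261e-34/5.5100e-11 = 1.2026e-23 kg·m/s

Momentum is a vector; the scattered photon's direction makes angle θ = 168° with the incident direction. The magnitude of the vector change Δp⃗ = p⃗₀ − p⃗' is found from the law of cosines:
|Δp⃗|² = p₀² + p'² − 2p₀p'cos θ
|Δp⃗|² = (1.3173e-23)² + (1.2026e-23)² − 2·1.3173e-23·1.2026e-23·cos(168°)
|Δp⃗| = 2.5061e-23 kg·m/s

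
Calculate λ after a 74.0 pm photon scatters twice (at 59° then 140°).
79.4616 pm

Apply Compton shift twice:

First scattering at θ₁ = 59°:
Δλ₁ = λ_C(1 - cos(59°))
Δλ₁ = 2.4263 × 0.4850
Δλ₁ = 1.1767 pm

After first scattering:
λ₁ = 74.0 + 1.1767 = 75.1767 pm

Second scattering at θ₂ = 140°:
Δλ₂ = λ_C(1 - cos(140°))
Δλ₂ = 2.4263 × 1.7660
Δλ₂ = 4.2850 pm

Final wavelength:
λ₂ = 75.1767 + 4.2850 = 79.4616 pm

Total shift: Δλ_total = 1.1767 + 4.2850 = 5.4616 pm

(Intermediate values are shown rounded; full precision is carried through to the final answer.)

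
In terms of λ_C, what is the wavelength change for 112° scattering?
1.3746 λ_C

The Compton shift formula is:
Δλ = λ_C(1 - cos θ)

Dividing both sides by λ_C:
Δλ/λ_C = 1 - cos θ

For θ = 112°:
Δλ/λ_C = 1 - cos(112°)
Δλ/λ_C = 1 - -0.3746
Δλ/λ_C = 1.3746

This means the shift is 1.3746 × λ_C = 3.3352 pm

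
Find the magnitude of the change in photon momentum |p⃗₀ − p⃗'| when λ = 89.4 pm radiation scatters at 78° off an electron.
9.2313e-24 kg·m/s

Photon momentum magnitude is p = h/λ.

Initial momentum:
p₀ = h/λ = 6.6261e-34/8.9400e-11 = 7.4117e-24 kg·m/s

After scattering:
λ' = λ + Δλ = 89.4 + 1.9219 = 91.3219 pm
p' = h/λ' = 6.6261e-34/9.1322e-11 = 7.2557e-24 kg·m/s

Momentum is a vector; the scattered photon's direction makes angle θ = 78° with the incident direction. The magnitude of the vector change Δp⃗ = p⃗₀ − p⃗' is found from the law of cosines:
|Δp⃗|² = p₀² + p'² − 2p₀p'cos θ
|Δp⃗|² = (7.4117e-24)² + (7.2557e-24)² − 2·7.4117e-24·7.2557e-24·cos(78°)
|Δp⃗| = 9.2313e-24 kg·m/s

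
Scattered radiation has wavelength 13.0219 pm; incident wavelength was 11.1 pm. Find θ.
78.00°

First find the wavelength shift:
Δλ = λ' - λ = 13.0219 - 11.1 = 1.9219 pm

Using Δλ = λ_C(1 - cos θ), with λ_C = h/(m_e·c) ≈ 2.42631024 pm:
cos θ = 1 - Δλ/λ_C
cos θ = 1 - 1.9219/2.42631024
cos θ = 0.207892

θ = arccos(0.207892)
θ = 78.00°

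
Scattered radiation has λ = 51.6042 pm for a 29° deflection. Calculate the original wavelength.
51.3000 pm

From λ' = λ + Δλ, we have λ = λ' - Δλ

First calculate the Compton shift:
Δλ = λ_C(1 - cos θ)
Δλ = 2.4263 × (1 - cos(29°))
Δλ = 2.4263 × 0.1254
Δλ = 0.3042 pm

Initial wavelength:
λ = λ' - Δλ
λ = 51.6042 - 0.3042
λ = 51.3000 pm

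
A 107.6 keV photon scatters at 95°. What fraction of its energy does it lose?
0.1863 (or 18.63%)

Calculate initial and final photon energies:

Initial: E₀ = 107.6 keV → λ₀ = 11.5227 pm
Compton shift: Δλ = 2.6378 pm
Final wavelength: λ' = 14.1605 pm
Final energy: E' = 87.5565 keV

Fractional energy loss:
(E₀ - E')/E₀ = (107.6000 - 87.5565)/107.6000
= 20.0435/107.6000
= 0.1863
= 18.63%

(Intermediate values are shown rounded; full precision is carried through to the final answer.)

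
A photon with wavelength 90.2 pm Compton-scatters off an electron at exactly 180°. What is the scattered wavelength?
95.0526 pm

Using the Compton formula: λ' = λ + λ_C(1 − cos θ)

For θ = 180°, cos θ = -1 (exact) = -1.0000, so:
1 − cos 180° = 1 − (-1) = 2.0000

Δλ = λ_C × 2.0000 = 2.4263 × 2.0000 = 4.8526 pm

λ' = 90.2 + 4.8526 = 95.0526 pm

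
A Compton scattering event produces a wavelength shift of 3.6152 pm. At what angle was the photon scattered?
119.34°

From the Compton formula Δλ = λ_C(1 - cos θ), we can solve for θ:

cos θ = 1 - Δλ/λ_C

Given:
- Δλ = 3.6152 pm
- λ_C = h/(m_e·c) ≈ 2.42631024 pm

cos θ = 1 - 3.6152/2.42631024
cos θ = 1 - 1.489999
cos θ = -0.489999

θ = arccos(-0.489999)
θ = 119.34°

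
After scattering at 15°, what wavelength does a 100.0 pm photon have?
100.0827 pm

Using the Compton scattering formula:
λ' = λ + Δλ = λ + λ_C(1 - cos θ)

Given:
- Initial wavelength λ = 100.0 pm
- Scattering angle θ = 15°
- Compton wavelength λ_C ≈ 2.4263 pm

Calculate the shift:
Δλ = 2.4263 × (1 - cos(15°))
Δλ = 2.4263 × 0.0341
Δλ = 0.0827 pm

Final wavelength:
λ' = 100.0 + 0.0827 = 100.0827 pm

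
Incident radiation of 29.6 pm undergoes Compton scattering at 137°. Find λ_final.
33.8008 pm

Using the Compton scattering formula:
λ' = λ + Δλ = λ + λ_C(1 - cos θ)

Given:
- Initial wavelength λ = 29.6 pm
- Scattering angle θ = 137°
- Compton wavelength λ_C ≈ 2.4263 pm

Calculate the shift:
Δλ = 2.4263 × (1 - cos(137°))
Δλ = 2.4263 × 1.7314
Δλ = 4.2008 pm

Final wavelength:
λ' = 29.6 + 4.2008 = 33.8008 pm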